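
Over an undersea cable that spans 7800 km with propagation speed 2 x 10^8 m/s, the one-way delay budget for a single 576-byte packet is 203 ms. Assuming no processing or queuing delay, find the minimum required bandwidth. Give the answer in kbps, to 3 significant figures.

L = 4608 bits.
Propagation delay = 7800000 / 200000000 = 39 ms.
Transmission budget = 203 − 39 = 164 ms.
R ≥ L / t_tx = 4608 bits / 0.164 s = 28.1 kbps.

28.1 kbps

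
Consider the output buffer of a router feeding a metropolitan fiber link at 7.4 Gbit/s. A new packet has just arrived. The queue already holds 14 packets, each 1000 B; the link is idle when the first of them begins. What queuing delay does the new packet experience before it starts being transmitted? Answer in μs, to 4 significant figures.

Each queued packet: L/R = 8000/7400000000 = 1.08108 μs.
14 queued → 15.1351 μs.
Queuing delay = 15.14 μs.

15.14 μs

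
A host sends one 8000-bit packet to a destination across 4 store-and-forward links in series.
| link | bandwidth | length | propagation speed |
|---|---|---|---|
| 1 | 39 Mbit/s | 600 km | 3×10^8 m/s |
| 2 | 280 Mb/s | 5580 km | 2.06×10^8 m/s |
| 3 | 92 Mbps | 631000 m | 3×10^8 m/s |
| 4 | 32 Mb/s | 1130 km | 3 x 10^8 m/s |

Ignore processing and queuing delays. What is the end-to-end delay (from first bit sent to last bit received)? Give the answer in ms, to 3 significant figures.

35.5 ms

Transmission delays (L/R per hop): 0.205128, 0.0285714, 0.0869565, 0.25 ms; sum = 0.570656 ms.
Propagation delays (d/s per hop): 2, 27.0874, 2.10333, 3.76667 ms; sum = 34.9574 ms.
End-to-end = 35.5 ms.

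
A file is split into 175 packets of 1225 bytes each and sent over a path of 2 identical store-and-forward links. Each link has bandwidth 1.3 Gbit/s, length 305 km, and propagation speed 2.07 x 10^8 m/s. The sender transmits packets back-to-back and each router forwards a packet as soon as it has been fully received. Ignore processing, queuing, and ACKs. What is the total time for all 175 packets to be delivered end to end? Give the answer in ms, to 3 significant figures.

Per-hop transmission t_tx = L/R = 9800/1300000000 = 0.00753846 ms.
Per-hop propagation t_prop = 305000/2.07e+08 = 1.47343 ms.
Pipeline fill: first packet needs 2·t_tx to clear all hops; remaining 174 packets each add one t_tx.
Total = (2+175-1)·t_tx + 2·t_prop = 176·0.00753846 + 2·1.47343 = 4.27 ms.

4.27 ms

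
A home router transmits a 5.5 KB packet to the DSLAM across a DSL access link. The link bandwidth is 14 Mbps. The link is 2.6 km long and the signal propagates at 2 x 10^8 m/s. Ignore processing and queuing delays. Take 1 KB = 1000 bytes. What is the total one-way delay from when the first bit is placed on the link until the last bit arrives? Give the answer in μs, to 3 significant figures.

3160 μs

L = 44000 bits.
Transmission delay = L/R = 44000 / 14000000 = 3142.86 μs.
Propagation delay = d/s = 2600 m / 200000000 m/s = 13 μs.
Total = 3160 μs.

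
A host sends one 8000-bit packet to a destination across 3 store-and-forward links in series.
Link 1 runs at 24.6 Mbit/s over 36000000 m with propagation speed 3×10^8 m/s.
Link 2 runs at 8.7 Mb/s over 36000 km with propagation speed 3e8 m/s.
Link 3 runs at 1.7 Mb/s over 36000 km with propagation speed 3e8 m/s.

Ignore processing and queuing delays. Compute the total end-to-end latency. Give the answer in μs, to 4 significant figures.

366000 μs

Transmission delays (L/R per hop): 325.203, 919.54, 4705.88 μs; sum = 5950.63 μs.
Propagation delays (d/s per hop): 120000, 120000, 120000 μs; sum = 360000 μs.
End-to-end = 366000 μs.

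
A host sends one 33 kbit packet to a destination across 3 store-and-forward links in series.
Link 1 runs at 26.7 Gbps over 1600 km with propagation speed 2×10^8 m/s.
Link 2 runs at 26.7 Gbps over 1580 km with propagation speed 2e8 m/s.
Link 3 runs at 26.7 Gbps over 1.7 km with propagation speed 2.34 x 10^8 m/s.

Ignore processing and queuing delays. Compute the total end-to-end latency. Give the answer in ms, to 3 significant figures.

15.9 ms

L = 33000 bits.
Transmission delay per hop = L/R = 33000/26700000000 = 0.00123596 ms; 3 hops → 0.00370787 ms.
Propagation delays (d/s per hop): 8, 7.9, 0.00726496 ms; sum = 15.9073 ms.
End-to-end = 15.9 ms.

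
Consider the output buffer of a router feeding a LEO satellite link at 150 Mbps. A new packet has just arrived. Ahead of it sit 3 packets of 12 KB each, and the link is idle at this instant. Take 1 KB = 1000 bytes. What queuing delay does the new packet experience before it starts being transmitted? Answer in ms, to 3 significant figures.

Each queued packet: L/R = 96000/150000000 = 0.64 ms.
3 queued → 1.92 ms.
Queuing delay = 1.92 ms.

1.92 ms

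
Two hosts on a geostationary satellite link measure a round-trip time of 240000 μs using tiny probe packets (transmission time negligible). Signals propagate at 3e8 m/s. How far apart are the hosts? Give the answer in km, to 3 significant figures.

36000 km

One-way propagation = RTT/2 = 120000 μs.
d = s × t = 300000000 × 0.12 = 36000 km.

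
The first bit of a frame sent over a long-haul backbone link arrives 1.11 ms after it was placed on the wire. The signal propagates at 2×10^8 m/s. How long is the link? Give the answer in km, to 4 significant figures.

222.0 km

d = s × t_prop = 200000000 × 0.00111 = 222.0 km.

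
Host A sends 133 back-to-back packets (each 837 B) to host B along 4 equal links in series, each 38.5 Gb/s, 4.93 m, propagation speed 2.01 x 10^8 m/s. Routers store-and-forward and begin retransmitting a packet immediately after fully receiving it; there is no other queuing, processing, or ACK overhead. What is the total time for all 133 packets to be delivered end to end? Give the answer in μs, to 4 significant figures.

23.75 μs

Per-hop transmission t_tx = L/R = 6696/38500000000 = 0.173922 μs.
Per-hop propagation t_prop = 4.93/2.01e+08 = 0.0245274 μs.
Pipeline fill: first packet needs 4·t_tx to clear all hops; remaining 132 packets each add one t_tx.
Total = (4+133-1)·t_tx + 4·t_prop = 136·0.173922 + 4·0.0245274 = 23.75 μs.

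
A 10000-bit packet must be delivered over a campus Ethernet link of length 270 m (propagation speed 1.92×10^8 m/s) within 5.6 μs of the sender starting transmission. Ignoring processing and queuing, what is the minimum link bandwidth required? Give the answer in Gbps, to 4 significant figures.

2.385 Gbps

Propagation delay = 270 / 192000000 = 1.40625 μs.
Transmission budget = 5.6 − 1.40625 = 4.19375 μs.
R ≥ L / t_tx = 10000 bits / 4.19375e-06 s = 2.385 Gbps.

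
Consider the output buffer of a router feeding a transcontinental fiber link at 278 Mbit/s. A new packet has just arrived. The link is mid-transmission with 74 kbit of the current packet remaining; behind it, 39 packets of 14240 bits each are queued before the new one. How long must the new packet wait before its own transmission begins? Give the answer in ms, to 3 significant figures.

Each queued packet: L/R = 14240/278000000 = 0.051223 ms.
39 queued → 1.9977 ms.
Plus remaining 74000 bits of current packet: 0.266187 ms.
Queuing delay = 2.26 ms.

2.26 ms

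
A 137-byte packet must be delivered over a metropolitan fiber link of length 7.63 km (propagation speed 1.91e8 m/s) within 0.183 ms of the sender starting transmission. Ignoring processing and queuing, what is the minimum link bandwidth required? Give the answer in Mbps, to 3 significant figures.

7.66 Mbps

L = 1096 bits.
Propagation delay = 7630 / 191000000 = 0.0399476 ms.
Transmission budget = 0.183 − 0.0399476 = 0.143052 ms.
R ≥ L / t_tx = 1096 bits / 0.000143052 s = 7.66 Mbps.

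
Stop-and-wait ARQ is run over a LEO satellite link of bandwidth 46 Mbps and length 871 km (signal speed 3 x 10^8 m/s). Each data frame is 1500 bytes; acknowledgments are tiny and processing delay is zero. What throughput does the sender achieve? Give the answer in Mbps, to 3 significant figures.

1.98 Mbps

t_tx = L/R = 12000/46000000 = 0.00026087 s.
t_prop = 871000/300000000 = 0.00290333 s; RTT = 0.00580667 s.
Cycle = t_tx + RTT = 0.00606754 s.
Throughput = L / cycle = 12000 / 0.00606754 = 1.98 Mbps.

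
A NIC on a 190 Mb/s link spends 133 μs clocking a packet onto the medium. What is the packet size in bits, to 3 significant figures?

25300 bits

L = R × t_tx = 190000000 b/s × 0.000133 s = 25270 bits.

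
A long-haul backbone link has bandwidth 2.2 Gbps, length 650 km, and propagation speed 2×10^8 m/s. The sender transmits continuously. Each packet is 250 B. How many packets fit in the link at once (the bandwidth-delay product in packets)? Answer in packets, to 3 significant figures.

Propagation delay = 650000 / 200000000 = 0.00325 s.
BDP = R × t_prop = 2200000000 × 0.00325 = 7150000 bits.
In packets of 2000 bits: 3580 packets.

3580 packets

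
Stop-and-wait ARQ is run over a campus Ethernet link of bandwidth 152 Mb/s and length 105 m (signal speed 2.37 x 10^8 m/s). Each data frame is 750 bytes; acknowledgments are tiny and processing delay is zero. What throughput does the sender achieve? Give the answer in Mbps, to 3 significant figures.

t_tx = L/R = 6000/152000000 = 3.94737e-05 s.
t_prop = 105/237000000 = 4.43038e-07 s; RTT = 8.86076e-07 s.
Cycle = t_tx + RTT = 4.03598e-05 s.
Throughput = L / cycle = 6000 / 4.03598e-05 = 149 Mbps.

149 Mbps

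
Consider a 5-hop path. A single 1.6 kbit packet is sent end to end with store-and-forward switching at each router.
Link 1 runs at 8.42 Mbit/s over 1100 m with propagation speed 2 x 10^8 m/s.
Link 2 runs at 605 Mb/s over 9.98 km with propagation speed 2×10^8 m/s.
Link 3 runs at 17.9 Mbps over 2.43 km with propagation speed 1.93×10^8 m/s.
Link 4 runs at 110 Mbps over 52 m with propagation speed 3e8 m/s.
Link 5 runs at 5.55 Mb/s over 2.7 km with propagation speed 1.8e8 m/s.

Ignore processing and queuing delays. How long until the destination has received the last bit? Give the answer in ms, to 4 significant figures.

L = 1600 bits.
Transmission delays (L/R per hop): 0.190024, 0.00264463, 0.0893855, 0.0145455, 0.288288 ms; sum = 0.584888 ms.
Propagation delays (d/s per hop): 0.0055, 0.0499, 0.0125907, 0.000173333, 0.015 ms; sum = 0.083164 ms.
End-to-end = 0.6681 ms.

0.6681 ms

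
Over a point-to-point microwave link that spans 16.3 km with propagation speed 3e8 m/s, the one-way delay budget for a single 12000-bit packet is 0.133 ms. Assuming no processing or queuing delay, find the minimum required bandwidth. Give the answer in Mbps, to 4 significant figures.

152.5 Mbps

Propagation delay = 16300 / 300000000 = 0.0543333 ms.
Transmission budget = 0.133 − 0.0543333 = 0.0786667 ms.
R ≥ L / t_tx = 12000 bits / 7.86667e-05 s = 152.5 Mbps.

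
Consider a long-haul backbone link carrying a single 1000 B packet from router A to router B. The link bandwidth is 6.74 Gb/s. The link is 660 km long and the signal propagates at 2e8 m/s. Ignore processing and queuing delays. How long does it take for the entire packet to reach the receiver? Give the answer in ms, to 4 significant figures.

3.301 ms

L = 1000 × 8 = 8000 bits.
Transmission delay = L/R = 8000 / 6740000000 = 0.00118694 ms.
Propagation delay = d/s = 660000 m / 200000000 m/s = 3.3 ms.
Total = 3.301 ms.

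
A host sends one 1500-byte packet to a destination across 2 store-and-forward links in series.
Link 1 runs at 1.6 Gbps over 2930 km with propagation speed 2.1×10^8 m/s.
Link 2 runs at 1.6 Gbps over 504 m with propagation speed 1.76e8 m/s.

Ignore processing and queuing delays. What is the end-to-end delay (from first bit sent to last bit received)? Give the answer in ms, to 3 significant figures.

L = 1500 × 8 = 12000 bits.
Transmission delay per hop = L/R = 12000/1600000000 = 0.0075 ms; 2 hops → 0.015 ms.
Propagation delays (d/s per hop): 13.9524, 0.00286364 ms; sum = 13.9552 ms.
End-to-end = 14.0 ms.

14.0 ms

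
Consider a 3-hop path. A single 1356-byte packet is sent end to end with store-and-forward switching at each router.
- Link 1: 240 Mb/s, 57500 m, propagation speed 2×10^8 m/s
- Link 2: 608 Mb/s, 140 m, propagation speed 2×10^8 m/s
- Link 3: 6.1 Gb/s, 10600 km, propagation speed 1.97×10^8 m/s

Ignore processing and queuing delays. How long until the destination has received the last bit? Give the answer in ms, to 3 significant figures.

L = 1356 × 8 = 10848 bits.
Transmission delays (L/R per hop): 0.0452, 0.0178421, 0.00177836 ms; sum = 0.0648205 ms.
Propagation delays (d/s per hop): 0.2875, 0.0007, 53.8071 ms; sum = 54.0953 ms.
End-to-end = 54.2 ms.

54.2 ms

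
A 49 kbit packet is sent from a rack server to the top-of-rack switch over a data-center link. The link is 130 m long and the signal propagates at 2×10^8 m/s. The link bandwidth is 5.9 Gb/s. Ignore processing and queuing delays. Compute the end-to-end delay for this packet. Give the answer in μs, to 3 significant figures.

8.96 μs

L = 49000 bits.
Transmission delay = L/R = 49000 / 5900000000 = 8.30508 μs.
Propagation delay = d/s = 130 m / 200000000 m/s = 0.65 μs.
Total = 8.96 μs.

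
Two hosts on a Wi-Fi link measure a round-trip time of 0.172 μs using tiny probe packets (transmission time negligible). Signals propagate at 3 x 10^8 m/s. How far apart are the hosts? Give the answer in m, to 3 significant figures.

One-way propagation = RTT/2 = 0.086 μs.
d = s × t = 300000000 × 8.6e-08 = 25.8 m.

25.8 m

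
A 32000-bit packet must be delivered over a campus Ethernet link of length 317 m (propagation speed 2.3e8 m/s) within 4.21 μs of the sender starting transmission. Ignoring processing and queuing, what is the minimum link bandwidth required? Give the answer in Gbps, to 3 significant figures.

Propagation delay = 317 / 2.3e+08 = 1.37826 μs.
Transmission budget = 4.21 − 1.37826 = 2.83174 μs.
R ≥ L / t_tx = 32000 bits / 2.83174e-06 s = 11.3 Gbps.

11.3 Gbps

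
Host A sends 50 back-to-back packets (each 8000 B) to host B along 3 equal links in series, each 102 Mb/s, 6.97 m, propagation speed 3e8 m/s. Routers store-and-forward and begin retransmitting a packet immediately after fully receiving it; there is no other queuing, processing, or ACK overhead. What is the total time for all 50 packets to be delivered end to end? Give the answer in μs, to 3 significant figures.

Per-hop transmission t_tx = L/R = 64000/102000000 = 627.451 μs.
Per-hop propagation t_prop = 6.97/300000000 = 0.0232333 μs.
Pipeline fill: first packet needs 3·t_tx to clear all hops; remaining 49 packets each add one t_tx.
Total = (3+50-1)·t_tx + 3·t_prop = 52·627.451 + 3·0.0232333 = 32600 μs.

32600 μs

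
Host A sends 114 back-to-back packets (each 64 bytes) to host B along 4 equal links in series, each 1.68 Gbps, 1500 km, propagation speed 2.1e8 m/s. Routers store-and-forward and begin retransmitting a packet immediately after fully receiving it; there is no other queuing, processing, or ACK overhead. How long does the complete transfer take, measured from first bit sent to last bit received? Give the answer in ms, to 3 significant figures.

Per-hop transmission t_tx = L/R = 512/1680000000 = 0.000304762 ms.
Per-hop propagation t_prop = 1500000/210000000 = 7.14286 ms.
Pipeline fill: first packet needs 4·t_tx to clear all hops; remaining 113 packets each add one t_tx.
Total = (4+114-1)·t_tx + 4·t_prop = 117·0.000304762 + 4·7.14286 = 28.6 ms.

28.6 ms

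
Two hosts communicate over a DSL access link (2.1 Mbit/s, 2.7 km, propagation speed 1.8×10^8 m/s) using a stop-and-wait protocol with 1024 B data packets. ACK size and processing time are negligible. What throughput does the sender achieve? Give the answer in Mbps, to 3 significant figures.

2.08 Mbps

t_tx = L/R = 8192/2100000 = 0.00390095 s.
t_prop = 2700/180000000 = 1.5e-05 s; RTT = 3e-05 s.
Cycle = t_tx + RTT = 0.00393095 s.
Throughput = L / cycle = 8192 / 0.00393095 = 2.08 Mbps.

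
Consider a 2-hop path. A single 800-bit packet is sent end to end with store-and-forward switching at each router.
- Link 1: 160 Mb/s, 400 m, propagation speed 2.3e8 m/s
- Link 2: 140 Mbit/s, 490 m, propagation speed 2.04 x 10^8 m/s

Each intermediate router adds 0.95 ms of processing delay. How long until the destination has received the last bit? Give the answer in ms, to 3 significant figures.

0.965 ms

Transmission delays (L/R per hop): 0.005, 0.00571429 ms; sum = 0.0107143 ms.
Propagation delays (d/s per hop): 0.00173913, 0.00240196 ms; sum = 0.00414109 ms.
Processing at 1 router(s): 1 × 0.95 ms = 0.95 ms.
End-to-end = 0.965 ms.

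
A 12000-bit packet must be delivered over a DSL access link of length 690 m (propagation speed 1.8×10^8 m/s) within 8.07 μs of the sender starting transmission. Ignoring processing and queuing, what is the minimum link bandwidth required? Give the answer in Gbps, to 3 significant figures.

2.83 Gbps

Propagation delay = 690 / 180000000 = 3.83333 μs.
Transmission budget = 8.07 − 3.83333 = 4.23667 μs.
R ≥ L / t_tx = 12000 bits / 4.23667e-06 s = 2.83 Gbps.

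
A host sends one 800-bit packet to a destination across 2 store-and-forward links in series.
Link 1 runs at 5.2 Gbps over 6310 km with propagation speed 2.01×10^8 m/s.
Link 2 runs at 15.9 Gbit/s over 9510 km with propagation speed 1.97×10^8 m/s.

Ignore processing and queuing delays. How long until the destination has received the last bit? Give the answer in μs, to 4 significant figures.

79670 μs

Transmission delays (L/R per hop): 0.153846, 0.0503145 μs; sum = 0.204161 μs.
Propagation delays (d/s per hop): 31393, 48274.1 μs; sum = 79667.1 μs.
End-to-end = 79670 μs.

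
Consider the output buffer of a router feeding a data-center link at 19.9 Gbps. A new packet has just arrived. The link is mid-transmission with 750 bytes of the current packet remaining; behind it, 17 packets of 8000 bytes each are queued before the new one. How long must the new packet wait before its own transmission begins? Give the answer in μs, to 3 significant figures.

Each queued packet: L/R = 64000/19900000000 = 3.21608 μs.
17 queued → 54.6734 μs.
Plus remaining 6000 bits of current packet: 0.301508 μs.
Queuing delay = 55.0 μs.

55.0 μs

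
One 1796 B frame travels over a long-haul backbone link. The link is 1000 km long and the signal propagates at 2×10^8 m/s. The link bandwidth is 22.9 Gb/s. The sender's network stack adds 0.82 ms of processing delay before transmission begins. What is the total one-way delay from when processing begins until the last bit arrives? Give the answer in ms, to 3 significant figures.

5.82 ms

L = 1796 × 8 = 14368 bits.
Transmission delay = L/R = 14368 / 22900000000 = 0.000627424 ms.
Propagation delay = d/s = 1000000 m / 200000000 m/s = 5 ms.
Plus processing delay 0.82 ms = 0.82 ms.
Total = 5.82 ms.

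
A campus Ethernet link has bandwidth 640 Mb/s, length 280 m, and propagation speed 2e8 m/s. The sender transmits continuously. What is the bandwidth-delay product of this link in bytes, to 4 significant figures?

Propagation delay = 280 / 200000000 = 1.4e-06 s.
BDP = R × t_prop = 640000000 × 1.4e-06 = 896 bits.
In bytes: 896/8 = 112.0 bytes.

112.0 bytes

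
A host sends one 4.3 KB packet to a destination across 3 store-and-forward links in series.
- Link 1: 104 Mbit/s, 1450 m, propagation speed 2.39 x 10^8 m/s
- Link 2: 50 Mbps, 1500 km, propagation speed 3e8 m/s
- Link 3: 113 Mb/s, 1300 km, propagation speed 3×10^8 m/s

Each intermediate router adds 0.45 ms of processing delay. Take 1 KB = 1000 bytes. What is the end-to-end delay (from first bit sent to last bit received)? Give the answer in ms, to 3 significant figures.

11.6 ms

L = 34400 bits.
Transmission delays (L/R per hop): 0.330769, 0.688, 0.304425 ms; sum = 1.32319 ms.
Propagation delays (d/s per hop): 0.00606695, 5, 4.33333 ms; sum = 9.3394 ms.
Processing at 2 router(s): 2 × 0.45 ms = 0.9 ms.
End-to-end = 11.6 ms.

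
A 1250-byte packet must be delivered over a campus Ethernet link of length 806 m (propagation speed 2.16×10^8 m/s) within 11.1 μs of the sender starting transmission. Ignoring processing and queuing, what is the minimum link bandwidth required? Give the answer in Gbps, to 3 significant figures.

L = 10000 bits.
Propagation delay = 806 / 216000000 = 3.73148 μs.
Transmission budget = 11.1 − 3.73148 = 7.36852 μs.
R ≥ L / t_tx = 10000 bits / 7.36852e-06 s = 1.36 Gbps.

1.36 Gbps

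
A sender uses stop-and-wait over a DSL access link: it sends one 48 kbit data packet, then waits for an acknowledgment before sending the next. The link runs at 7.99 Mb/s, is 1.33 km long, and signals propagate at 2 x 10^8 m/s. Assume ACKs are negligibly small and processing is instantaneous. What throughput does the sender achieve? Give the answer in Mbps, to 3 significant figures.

t_tx = L/R = 48000/7990000 = 0.00600751 s.
t_prop = 1330/200000000 = 6.65e-06 s; RTT = 1.33e-05 s.
Cycle = t_tx + RTT = 0.00602081 s.
Throughput = L / cycle = 48000 / 0.00602081 = 7.97 Mbps.

7.97 Mbps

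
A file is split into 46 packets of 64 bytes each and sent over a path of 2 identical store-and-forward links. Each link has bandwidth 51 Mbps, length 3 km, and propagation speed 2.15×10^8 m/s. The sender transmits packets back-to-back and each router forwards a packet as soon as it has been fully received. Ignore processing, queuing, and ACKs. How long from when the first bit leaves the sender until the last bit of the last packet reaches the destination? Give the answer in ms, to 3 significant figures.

0.500 ms

Per-hop transmission t_tx = L/R = 512/51000000 = 0.0100392 ms.
Per-hop propagation t_prop = 3000/215000000 = 0.0139535 ms.
Pipeline fill: first packet needs 2·t_tx to clear all hops; remaining 45 packets each add one t_tx.
Total = (2+46-1)·t_tx + 2·t_prop = 47·0.0100392 + 2·0.0139535 = 0.500 ms.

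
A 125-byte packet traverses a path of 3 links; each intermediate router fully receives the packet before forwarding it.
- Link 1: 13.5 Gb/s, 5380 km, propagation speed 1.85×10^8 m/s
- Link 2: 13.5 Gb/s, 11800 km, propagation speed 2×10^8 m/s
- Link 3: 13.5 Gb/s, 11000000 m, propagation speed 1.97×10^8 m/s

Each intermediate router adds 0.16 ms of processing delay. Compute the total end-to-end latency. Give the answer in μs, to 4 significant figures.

144200 μs

L = 125 × 8 = 1000 bits.
Transmission delay per hop = L/R = 1000/13500000000 = 0.0740741 μs; 3 hops → 0.222222 μs.
Propagation delays (d/s per hop): 29081.1, 59000, 55837.6 μs; sum = 143919 μs.
Processing at 2 router(s): 2 × 0.16 ms = 320 μs.
End-to-end = 144200 μs.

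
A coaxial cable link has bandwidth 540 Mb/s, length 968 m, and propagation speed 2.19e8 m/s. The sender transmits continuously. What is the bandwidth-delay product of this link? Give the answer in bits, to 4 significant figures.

2387 bits

Propagation delay = 968 / 219000000 = 4.42009e-06 s.
BDP = R × t_prop = 540000000 × 4.42009e-06 = 2386.85 bits.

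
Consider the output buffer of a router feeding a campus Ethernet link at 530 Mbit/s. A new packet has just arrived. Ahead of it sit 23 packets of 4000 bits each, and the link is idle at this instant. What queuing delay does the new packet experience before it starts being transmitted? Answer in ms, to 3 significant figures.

0.174 ms

Each queued packet: L/R = 4000/530000000 = 0.00754717 ms.
23 queued → 0.173585 ms.
Queuing delay = 0.174 ms.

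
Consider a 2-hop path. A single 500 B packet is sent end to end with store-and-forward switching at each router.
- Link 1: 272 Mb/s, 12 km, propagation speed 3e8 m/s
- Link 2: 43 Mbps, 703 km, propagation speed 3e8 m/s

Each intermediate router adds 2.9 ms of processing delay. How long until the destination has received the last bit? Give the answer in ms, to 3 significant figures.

L = 500 × 8 = 4000 bits.
Transmission delays (L/R per hop): 0.0147059, 0.0930233 ms; sum = 0.107729 ms.
Propagation delays (d/s per hop): 0.04, 2.34333 ms; sum = 2.38333 ms.
Processing at 1 router(s): 1 × 2.9 ms = 2.9 ms.
End-to-end = 5.39 ms.

5.39 ms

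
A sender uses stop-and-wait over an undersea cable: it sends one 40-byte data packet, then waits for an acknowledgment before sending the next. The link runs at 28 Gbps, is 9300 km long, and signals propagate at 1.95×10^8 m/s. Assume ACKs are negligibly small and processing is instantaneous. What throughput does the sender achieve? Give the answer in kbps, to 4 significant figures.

t_tx = L/R = 320/28000000000 = 1.14286e-08 s.
t_prop = 9300000/195000000 = 0.0476923 s; RTT = 0.0953846 s.
Cycle = t_tx + RTT = 0.0953846 s.
Throughput = L / cycle = 320 / 0.0953846 = 3.355 kbps.

3.355 kbps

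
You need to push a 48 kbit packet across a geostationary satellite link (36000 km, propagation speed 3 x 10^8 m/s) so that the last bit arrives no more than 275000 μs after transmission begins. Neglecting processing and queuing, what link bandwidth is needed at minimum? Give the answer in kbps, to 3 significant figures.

Propagation delay = 36000000 / 300000000 = 120000 μs.
Transmission budget = 275000 − 120000 = 155000 μs.
R ≥ L / t_tx = 48000 bits / 0.155 s = 310 kbps.

310 kbps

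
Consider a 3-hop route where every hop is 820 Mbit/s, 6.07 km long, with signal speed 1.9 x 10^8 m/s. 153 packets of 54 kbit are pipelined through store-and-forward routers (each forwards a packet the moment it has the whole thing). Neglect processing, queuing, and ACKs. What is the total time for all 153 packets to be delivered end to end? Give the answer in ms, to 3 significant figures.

Per-hop transmission t_tx = L/R = 54000/820000000 = 0.0658537 ms.
Per-hop propagation t_prop = 6070/190000000 = 0.0319474 ms.
Pipeline fill: first packet needs 3·t_tx to clear all hops; remaining 152 packets each add one t_tx.
Total = (3+153-1)·t_tx + 3·t_prop = 155·0.0658537 + 3·0.0319474 = 10.3 ms.

10.3 ms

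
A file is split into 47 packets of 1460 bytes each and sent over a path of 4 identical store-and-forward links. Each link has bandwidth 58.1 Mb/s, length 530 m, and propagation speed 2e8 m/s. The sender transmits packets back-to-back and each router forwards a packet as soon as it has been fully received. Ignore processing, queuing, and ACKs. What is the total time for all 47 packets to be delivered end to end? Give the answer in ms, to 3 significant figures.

10.1 ms

Per-hop transmission t_tx = L/R = 11680/58100000 = 0.201033 ms.
Per-hop propagation t_prop = 530/200000000 = 0.00265 ms.
Pipeline fill: first packet needs 4·t_tx to clear all hops; remaining 46 packets each add one t_tx.
Total = (4+47-1)·t_tx + 4·t_prop = 50·0.201033 + 4·0.00265 = 10.1 ms.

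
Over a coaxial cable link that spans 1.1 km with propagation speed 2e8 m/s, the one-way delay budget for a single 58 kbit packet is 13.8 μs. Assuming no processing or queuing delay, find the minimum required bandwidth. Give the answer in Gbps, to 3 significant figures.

6.99 Gbps

Propagation delay = 1100 / 200000000 = 5.5 μs.
Transmission budget = 13.8 − 5.5 = 8.3 μs.
R ≥ L / t_tx = 58000 bits / 8.3e-06 s = 6.99 Gbps.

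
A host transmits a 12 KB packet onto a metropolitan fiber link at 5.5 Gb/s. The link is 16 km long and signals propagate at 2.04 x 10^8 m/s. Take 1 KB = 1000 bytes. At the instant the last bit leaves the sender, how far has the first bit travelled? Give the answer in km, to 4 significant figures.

3.561 km

t_tx = L/R = 96000/5500000000 = 1.74545e-05 s.
Distance = s × t_tx = 204000000 × 1.74545e-05 = 3.561 km.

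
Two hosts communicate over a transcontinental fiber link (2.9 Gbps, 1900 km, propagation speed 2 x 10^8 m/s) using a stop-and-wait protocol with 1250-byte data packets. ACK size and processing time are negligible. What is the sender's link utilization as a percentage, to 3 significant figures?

t_tx = L/R = 10000/2900000000 = 3.44828e-06 s.
t_prop = 1900000/200000000 = 0.0095 s; RTT = 0.019 s.
Cycle = t_tx + RTT = 0.0190034 s.
Utilization = t_tx / cycle = 3.44828e-06/0.0190034 = 0.0181 %.

0.0181 %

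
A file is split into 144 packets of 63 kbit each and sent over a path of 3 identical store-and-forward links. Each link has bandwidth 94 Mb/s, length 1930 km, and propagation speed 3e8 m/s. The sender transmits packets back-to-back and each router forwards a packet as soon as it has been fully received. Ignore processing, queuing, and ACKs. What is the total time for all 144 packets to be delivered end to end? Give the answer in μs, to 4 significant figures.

Per-hop transmission t_tx = L/R = 63000/94000000 = 670.213 μs.
Per-hop propagation t_prop = 1930000/300000000 = 6433.33 μs.
Pipeline fill: first packet needs 3·t_tx to clear all hops; remaining 143 packets each add one t_tx.
Total = (3+144-1)·t_tx + 3·t_prop = 146·670.213 + 3·6433.33 = 117200 μs.

117200 μs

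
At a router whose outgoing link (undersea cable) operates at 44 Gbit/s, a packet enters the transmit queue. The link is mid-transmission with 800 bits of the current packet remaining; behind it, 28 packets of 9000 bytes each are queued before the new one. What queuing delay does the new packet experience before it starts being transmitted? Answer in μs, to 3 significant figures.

Each queued packet: L/R = 72000/44000000000 = 1.63636 μs.
28 queued → 45.8182 μs.
Plus remaining 800 bits of current packet: 0.0181818 μs.
Queuing delay = 45.8 μs.

45.8 μs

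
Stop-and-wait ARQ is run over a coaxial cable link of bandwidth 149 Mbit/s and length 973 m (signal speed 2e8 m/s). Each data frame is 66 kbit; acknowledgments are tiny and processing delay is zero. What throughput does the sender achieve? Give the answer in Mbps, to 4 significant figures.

145.8 Mbps

t_tx = L/R = 66000/149000000 = 0.000442953 s.
t_prop = 973/200000000 = 4.865e-06 s; RTT = 9.73e-06 s.
Cycle = t_tx + RTT = 0.000452683 s.
Throughput = L / cycle = 66000 / 0.000452683 = 145.8 Mbps.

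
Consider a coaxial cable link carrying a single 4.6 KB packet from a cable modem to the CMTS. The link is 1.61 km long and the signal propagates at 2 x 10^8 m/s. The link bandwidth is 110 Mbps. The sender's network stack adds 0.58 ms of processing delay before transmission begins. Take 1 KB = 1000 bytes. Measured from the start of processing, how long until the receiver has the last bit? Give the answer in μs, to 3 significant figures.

923 μs

L = 36800 bits.
Transmission delay = L/R = 36800 / 110000000 = 334.545 μs.
Propagation delay = d/s = 1610 m / 200000000 m/s = 8.05 μs.
Plus processing delay 0.58 ms = 580 μs.
Total = 923 μs.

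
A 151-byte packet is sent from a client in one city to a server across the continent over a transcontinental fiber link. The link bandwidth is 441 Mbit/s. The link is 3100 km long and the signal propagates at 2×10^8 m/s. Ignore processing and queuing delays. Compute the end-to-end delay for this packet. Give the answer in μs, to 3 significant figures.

L = 151 × 8 = 1208 bits.
Transmission delay = L/R = 1208 / 441000000 = 2.73923 μs.
Propagation delay = d/s = 3100000 m / 200000000 m/s = 15500 μs.
Total = 15500 μs.

15500 μs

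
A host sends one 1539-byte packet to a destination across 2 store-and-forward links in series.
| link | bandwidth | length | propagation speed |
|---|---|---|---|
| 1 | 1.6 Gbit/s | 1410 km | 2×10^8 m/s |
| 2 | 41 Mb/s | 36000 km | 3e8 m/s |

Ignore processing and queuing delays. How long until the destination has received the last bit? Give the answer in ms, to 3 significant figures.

L = 1539 × 8 = 12312 bits.
Transmission delays (L/R per hop): 0.007695, 0.300293 ms; sum = 0.307988 ms.
Propagation delays (d/s per hop): 7.05, 120 ms; sum = 127.05 ms.
End-to-end = 127 ms.

127 ms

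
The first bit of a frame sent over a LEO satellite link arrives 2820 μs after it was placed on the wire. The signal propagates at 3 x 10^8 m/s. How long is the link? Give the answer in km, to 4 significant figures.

846.0 km

d = s × t_prop = 300000000 × 0.00282 = 846.0 km.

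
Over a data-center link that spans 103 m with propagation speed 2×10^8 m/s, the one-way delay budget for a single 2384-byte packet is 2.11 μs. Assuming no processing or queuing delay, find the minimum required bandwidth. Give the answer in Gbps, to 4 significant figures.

11.96 Gbps

L = 19072 bits.
Propagation delay = 103 / 200000000 = 0.515 μs.
Transmission budget = 2.11 − 0.515 = 1.595 μs.
R ≥ L / t_tx = 19072 bits / 1.595e-06 s = 11.96 Gbps.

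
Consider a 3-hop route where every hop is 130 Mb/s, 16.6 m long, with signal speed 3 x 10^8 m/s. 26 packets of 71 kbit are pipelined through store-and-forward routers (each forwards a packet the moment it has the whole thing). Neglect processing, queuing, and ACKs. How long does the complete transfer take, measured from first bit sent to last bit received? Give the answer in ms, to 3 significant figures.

Per-hop transmission t_tx = L/R = 71000/130000000 = 0.546154 ms.
Per-hop propagation t_prop = 16.6/300000000 = 5.53333e-05 ms.
Pipeline fill: first packet needs 3·t_tx to clear all hops; remaining 25 packets each add one t_tx.
Total = (3+26-1)·t_tx + 3·t_prop = 28·0.546154 + 3·5.53333e-05 = 15.3 ms.

15.3 ms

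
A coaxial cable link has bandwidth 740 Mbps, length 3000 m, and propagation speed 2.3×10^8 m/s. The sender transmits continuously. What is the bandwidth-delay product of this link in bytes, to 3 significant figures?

Propagation delay = 3000 / 2.3e+08 = 1.30435e-05 s.
BDP = R × t_prop = 740000000 × 1.30435e-05 = 9652.17 bits.
In bytes: 9652.17/8 = 1210 bytes.

1210 bytes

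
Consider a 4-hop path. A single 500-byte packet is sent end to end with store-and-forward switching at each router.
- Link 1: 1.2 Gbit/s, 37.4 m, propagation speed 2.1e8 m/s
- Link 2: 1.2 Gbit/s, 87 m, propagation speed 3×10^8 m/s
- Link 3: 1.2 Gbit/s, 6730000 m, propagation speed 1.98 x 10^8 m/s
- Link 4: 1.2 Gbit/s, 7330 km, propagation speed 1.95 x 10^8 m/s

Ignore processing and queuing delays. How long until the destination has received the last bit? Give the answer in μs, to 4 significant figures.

71590 μs

L = 500 × 8 = 4000 bits.
Transmission delay per hop = L/R = 4000/1200000000 = 3.33333 μs; 4 hops → 13.3333 μs.
Propagation delays (d/s per hop): 0.178095, 0.29, 33989.9, 37589.7 μs; sum = 71580.1 μs.
End-to-end = 71590 μs.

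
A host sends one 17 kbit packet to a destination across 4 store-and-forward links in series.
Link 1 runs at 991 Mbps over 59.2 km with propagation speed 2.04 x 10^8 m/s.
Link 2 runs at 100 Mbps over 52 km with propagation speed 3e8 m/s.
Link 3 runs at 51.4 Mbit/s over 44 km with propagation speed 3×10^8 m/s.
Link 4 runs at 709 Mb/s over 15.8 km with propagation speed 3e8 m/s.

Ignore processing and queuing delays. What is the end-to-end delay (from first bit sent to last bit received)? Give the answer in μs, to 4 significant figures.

1205 μs

L = 17000 bits.
Transmission delays (L/R per hop): 17.1544, 170, 330.739, 23.9774 μs; sum = 541.871 μs.
Propagation delays (d/s per hop): 290.196, 173.333, 146.667, 52.6667 μs; sum = 662.863 μs.
End-to-end = 1205 μs.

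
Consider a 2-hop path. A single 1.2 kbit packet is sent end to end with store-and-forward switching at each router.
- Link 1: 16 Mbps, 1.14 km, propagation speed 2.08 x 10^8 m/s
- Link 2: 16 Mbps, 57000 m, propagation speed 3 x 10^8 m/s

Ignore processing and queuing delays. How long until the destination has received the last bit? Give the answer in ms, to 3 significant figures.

0.345 ms

L = 1200 bits.
Transmission delay per hop = L/R = 1200/16000000 = 0.075 ms; 2 hops → 0.15 ms.
Propagation delays (d/s per hop): 0.00548077, 0.19 ms; sum = 0.195481 ms.
End-to-end = 0.345 ms.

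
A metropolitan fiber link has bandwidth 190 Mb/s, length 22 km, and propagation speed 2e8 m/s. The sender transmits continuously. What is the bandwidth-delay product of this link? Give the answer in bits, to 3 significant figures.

20900 bits

Propagation delay = 22000 / 200000000 = 0.00011 s.
BDP = R × t_prop = 190000000 × 0.00011 = 20900 bits.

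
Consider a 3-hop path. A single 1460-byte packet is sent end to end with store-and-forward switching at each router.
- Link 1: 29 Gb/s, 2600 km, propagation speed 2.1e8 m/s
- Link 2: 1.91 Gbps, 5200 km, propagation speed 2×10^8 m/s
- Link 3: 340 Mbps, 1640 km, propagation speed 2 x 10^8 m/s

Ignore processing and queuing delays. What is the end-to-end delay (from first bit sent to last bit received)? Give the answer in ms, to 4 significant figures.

46.62 ms

L = 1460 × 8 = 11680 bits.
Transmission delays (L/R per hop): 0.000402759, 0.00611518, 0.0343529 ms; sum = 0.0408709 ms.
Propagation delays (d/s per hop): 12.381, 26, 8.2 ms; sum = 46.581 ms.
End-to-end = 46.62 ms.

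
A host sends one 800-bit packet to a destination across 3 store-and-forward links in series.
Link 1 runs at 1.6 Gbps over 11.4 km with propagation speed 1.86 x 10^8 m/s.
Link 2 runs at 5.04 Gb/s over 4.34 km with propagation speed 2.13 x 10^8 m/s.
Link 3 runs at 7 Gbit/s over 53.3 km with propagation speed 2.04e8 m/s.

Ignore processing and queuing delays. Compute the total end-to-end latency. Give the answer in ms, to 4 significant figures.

0.3437 ms

Transmission delays (L/R per hop): 0.0005, 0.00015873, 0.000114286 ms; sum = 0.000773016 ms.
Propagation delays (d/s per hop): 0.0612903, 0.0203756, 0.261275 ms; sum = 0.34294 ms.
End-to-end = 0.3437 ms.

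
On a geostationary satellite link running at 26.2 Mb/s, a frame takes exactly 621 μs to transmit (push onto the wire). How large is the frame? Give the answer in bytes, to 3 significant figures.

L = R × t_tx = 26200000 b/s × 0.000621 s = 16270.2 bits.
In bytes: 16270.2 / 8 = 2030 bytes.

2030 bytes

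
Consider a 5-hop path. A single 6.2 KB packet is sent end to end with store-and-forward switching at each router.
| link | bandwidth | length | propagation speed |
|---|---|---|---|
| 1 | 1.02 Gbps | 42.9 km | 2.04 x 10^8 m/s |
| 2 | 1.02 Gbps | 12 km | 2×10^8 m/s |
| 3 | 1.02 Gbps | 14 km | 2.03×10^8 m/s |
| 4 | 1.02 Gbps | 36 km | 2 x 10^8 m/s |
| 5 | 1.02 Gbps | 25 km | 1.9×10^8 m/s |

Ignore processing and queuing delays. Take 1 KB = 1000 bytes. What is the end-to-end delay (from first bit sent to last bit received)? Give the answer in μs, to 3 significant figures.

L = 49600 bits.
Transmission delay per hop = L/R = 49600/1020000000 = 48.6275 μs; 5 hops → 243.137 μs.
Propagation delays (d/s per hop): 210.294, 60, 68.9655, 180, 131.579 μs; sum = 650.839 μs.
End-to-end = 894 μs.

894 μs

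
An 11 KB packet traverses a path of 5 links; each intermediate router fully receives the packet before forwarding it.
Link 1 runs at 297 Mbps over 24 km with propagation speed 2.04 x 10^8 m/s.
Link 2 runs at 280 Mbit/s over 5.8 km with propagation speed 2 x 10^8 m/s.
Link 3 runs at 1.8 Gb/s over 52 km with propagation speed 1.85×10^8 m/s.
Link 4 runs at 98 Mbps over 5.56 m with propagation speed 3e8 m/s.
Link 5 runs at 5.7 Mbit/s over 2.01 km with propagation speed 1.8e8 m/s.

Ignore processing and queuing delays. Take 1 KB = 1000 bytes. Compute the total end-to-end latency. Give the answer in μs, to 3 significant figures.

L = 88000 bits.
Transmission delays (L/R per hop): 296.296, 314.286, 48.8889, 897.959, 15438.6 μs; sum = 16996 μs.
Propagation delays (d/s per hop): 117.647, 29, 281.081, 0.0185333, 11.1667 μs; sum = 438.913 μs.
End-to-end = 17400 μs.

17400 μs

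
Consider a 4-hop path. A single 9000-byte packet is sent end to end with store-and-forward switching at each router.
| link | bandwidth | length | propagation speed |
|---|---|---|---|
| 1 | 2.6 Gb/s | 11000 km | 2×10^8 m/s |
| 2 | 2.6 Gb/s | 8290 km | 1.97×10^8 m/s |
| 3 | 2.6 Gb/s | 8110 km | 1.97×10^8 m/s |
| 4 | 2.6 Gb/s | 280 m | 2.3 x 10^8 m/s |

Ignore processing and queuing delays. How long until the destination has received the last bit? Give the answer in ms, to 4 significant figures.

L = 9000 × 8 = 72000 bits.
Transmission delay per hop = L/R = 72000/2600000000 = 0.0276923 ms; 4 hops → 0.110769 ms.
Propagation delays (d/s per hop): 55, 42.0812, 41.1675, 0.00121739 ms; sum = 138.25 ms.
End-to-end = 138.4 ms.

138.4 ms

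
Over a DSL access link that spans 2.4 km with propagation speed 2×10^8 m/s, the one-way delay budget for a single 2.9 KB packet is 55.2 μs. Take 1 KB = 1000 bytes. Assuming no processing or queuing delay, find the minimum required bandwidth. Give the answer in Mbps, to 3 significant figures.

L = 23200 bits.
Propagation delay = 2400 / 200000000 = 12 μs.
Transmission budget = 55.2 − 12 = 43.2 μs.
R ≥ L / t_tx = 23200 bits / 4.32e-05 s = 537 Mbps.

537 Mbps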